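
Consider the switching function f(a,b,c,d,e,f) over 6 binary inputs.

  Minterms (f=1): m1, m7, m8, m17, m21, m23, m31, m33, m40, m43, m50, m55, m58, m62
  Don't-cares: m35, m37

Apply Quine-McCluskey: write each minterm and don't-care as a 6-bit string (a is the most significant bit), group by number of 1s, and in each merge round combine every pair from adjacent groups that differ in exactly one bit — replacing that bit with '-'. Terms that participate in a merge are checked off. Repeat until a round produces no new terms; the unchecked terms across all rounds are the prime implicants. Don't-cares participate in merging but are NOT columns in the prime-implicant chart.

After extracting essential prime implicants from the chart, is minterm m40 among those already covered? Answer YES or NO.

size-2^0 implicants → 000001(✓)  000111(✓)  001000(✓)  010001(✓)  010101(✓)  010111(✓)  011111(✓)  100001(✓)  100011(✓)  100101(✓)  101000(✓)  101011(✓)  110010(✓)  110111(✓)  111010(✓)  111110(✓)
size-2^1 implicants → -00001  -01000  -10111  0-0001  0-0111  01-111  010-01  0101-1  10-011  100-01  1000-1  11-010  111-10
Unchecked terms (primes): -00001, -01000, -10111, 0-0001, 0-0111, 01-111, 010-01, 0101-1, 10-011, 100-01, 1000-1, 11-010, 111-10
Minterm coverage:
  m1 ⊆ -00001,0-0001
  m7 ⊆ 0-0111 [E]
  m8 ⊆ -01000 [E]
  m17 ⊆ 0-0001,010-01
  m21 ⊆ 010-01,0101-1
  m23 ⊆ -10111,0-0111,01-111,0101-1
  m31 ⊆ 01-111 [E]
  m33 ⊆ -00001,100-01,1000-1
  m40 ⊆ -01000 [E]
  m43 ⊆ 10-011 [E]
  m50 ⊆ 11-010 [E]
  m55 ⊆ -10111 [E]
  m58 ⊆ 11-010,111-10
  m62 ⊆ 111-10 [E]
E = {-01000, -10111, 0-0111, 01-111, 10-011, 11-010, 111-10}

YES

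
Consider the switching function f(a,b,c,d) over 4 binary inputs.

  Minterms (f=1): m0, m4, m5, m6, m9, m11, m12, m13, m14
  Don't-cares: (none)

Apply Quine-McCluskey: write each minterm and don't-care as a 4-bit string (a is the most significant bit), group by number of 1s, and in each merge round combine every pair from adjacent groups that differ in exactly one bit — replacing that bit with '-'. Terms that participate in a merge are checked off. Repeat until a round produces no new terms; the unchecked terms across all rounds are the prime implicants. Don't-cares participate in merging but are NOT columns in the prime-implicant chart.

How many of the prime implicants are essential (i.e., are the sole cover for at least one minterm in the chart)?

4

Round 0: 0000✓ 0100✓ 0101✓ 0110✓ 1001✓ 1011✓ 1100✓ 1101✓ 1110✓
Round 1: -100✓ -101✓ -110✓ 0-00 01-0✓ 010-✓ 1-01 10-1 11-0✓ 110-✓
Round 2: -1-0 -10-
PIs = {-1-0, -10-, 0-00, 1-01, 10-1}
Coverage chart:
  m0: 0-00 ←essential
  m4: -1-0,-10-,0-00
  m5: -10- ←essential
  m6: -1-0 ←essential
  m9: 1-01,10-1
  m11: 10-1 ←essential
  m12: -1-0,-10-
  m13: -10-,1-01
  m14: -1-0 ←essential
Essential: -1-0, -10-, 0-00, 10-1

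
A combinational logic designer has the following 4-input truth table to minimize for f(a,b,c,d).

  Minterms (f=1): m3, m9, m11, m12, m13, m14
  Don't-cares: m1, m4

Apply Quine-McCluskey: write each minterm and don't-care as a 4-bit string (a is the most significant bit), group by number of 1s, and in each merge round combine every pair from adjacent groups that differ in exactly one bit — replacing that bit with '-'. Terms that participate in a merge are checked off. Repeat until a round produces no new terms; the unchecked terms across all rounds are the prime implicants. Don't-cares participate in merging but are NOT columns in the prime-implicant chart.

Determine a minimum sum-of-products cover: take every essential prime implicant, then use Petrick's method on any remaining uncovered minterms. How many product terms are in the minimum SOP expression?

3

Round 0: 0001✓ 0011✓ 0100✓ 1001✓ 1011✓ 1100✓ 1101✓ 1110✓
Round 1: -001✓ -011✓ -100 00-1✓ 1-01 10-1✓ 11-0 110-
Round 2: -0-1
PIs = {-0-1, -100, 1-01, 11-0, 110-}
Coverage chart:
  m3: -0-1 ←essential
  m9: -0-1,1-01
  m11: -0-1 ←essential
  m12: -100,11-0,110-
  m13: 1-01,110-
  m14: 11-0 ←essential
Essential: -0-1, 11-0
Petrick residual → 1-01
Min cover (3 terms): b'd + ac'd + abd'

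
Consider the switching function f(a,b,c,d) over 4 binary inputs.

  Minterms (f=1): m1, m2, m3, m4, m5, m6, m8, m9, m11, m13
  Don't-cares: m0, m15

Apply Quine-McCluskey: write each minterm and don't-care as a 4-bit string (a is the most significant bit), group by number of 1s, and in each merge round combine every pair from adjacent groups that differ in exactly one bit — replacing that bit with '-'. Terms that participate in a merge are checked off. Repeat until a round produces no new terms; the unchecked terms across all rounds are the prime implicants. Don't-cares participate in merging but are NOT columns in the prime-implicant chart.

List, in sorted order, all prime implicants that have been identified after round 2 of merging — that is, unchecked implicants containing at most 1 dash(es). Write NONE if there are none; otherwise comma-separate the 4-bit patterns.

NONE

size-2^0 implicants → 0000(✓)  0001(✓)  0010(✓)  0011(✓)  0100(✓)  0101(✓)  0110(✓)  1000(✓)  1001(✓)  1011(✓)  1101(✓)  1111(✓)
size-2^1 implicants → -000(✓)  -001(✓)  -011(✓)  -101(✓)  0-00(✓)  0-01(✓)  0-10(✓)  00-0(✓)  00-1(✓)  000-(✓)  001-(✓)  01-0(✓)  010-(✓)  1-01(✓)  1-11(✓)  10-1(✓)  100-(✓)  11-1(✓)
size-2^2 implicants → --01  -0-1  -00-  0--0  0-0-  00--  1--1
Unchecked terms (primes): --01, -0-1, -00-, 0--0, 0-0-, 00--, 1--1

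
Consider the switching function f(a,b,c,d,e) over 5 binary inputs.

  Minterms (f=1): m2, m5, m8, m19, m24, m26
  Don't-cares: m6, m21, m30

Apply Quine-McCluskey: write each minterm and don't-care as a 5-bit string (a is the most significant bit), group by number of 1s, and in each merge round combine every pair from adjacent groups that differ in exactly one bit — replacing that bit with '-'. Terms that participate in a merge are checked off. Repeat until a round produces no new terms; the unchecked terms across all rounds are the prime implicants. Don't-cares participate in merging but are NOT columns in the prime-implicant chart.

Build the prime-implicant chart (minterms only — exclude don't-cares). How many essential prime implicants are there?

4

Round 0: 00010✓ 00101✓ 00110✓ 01000✓ 10011 10101✓ 11000✓ 11010✓ 11110✓
Round 1: -0101 -1000 00-10 11-10 110-0
PIs = {-0101, -1000, 00-10, 10011, 11-10, 110-0}
Coverage chart:
  m2: 00-10 ←essential
  m5: -0101 ←essential
  m8: -1000 ←essential
  m19: 10011 ←essential
  m24: -1000,110-0
  m26: 11-10,110-0
Essential: -0101, -1000, 00-10, 10011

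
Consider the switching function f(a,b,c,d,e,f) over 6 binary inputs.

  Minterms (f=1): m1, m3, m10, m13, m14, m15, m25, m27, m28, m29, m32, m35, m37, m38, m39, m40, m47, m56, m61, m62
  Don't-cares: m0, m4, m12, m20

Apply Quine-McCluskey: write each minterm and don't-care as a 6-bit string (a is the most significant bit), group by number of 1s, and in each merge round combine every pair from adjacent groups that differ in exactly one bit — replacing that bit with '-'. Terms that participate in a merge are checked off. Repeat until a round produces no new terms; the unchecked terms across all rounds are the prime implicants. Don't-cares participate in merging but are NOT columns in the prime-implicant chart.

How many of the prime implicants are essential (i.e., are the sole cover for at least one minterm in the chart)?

7

Round 0: 000000✓ 000001✓ 000011✓ 000100✓ 001010✓ 001100✓ 001101✓ 001110✓ 001111✓ 010100✓ 011001✓ 011011✓ 011100✓ 011101✓ 100000✓ 100011✓ 100101✓ 100110✓ 100111✓ 101000✓ 101111✓ 111000✓ 111101✓ 111110
Round 1: -00000 -00011 -01111 -11101 0-0100✓ 0-1100✓ 0-1101✓ 00-100✓ 000-00 0000-1 00000- 001-10 0011-0✓ 0011-1✓ 00110-✓ 00111-✓ 01-100✓ 011-01 0110-1 01110-✓ 1-1000 10-000 10-111 100-11 1001-1 10011-
Round 2: 0--100 0-110- 0011--
PIs = {-00000, -00011, -01111, -11101, 0--100, 0-110-, 000-00, 0000-1, 00000-, 001-10, 0011--, 011-01, 0110-1, 1-1000, 10-000, 10-111, 100-11, 1001-1, 10011-, 111110}
Coverage chart:
  m1: 0000-1,00000-
  m3: -00011,0000-1
  m10: 001-10 ←essential
  m13: 0-110-,0011--
  m14: 001-10,0011--
  m15: -01111,0011--
  m25: 011-01,0110-1
  m27: 0110-1 ←essential
  m28: 0--100,0-110-
  m29: -11101,0-110-,011-01
  m32: -00000,10-000
  m35: -00011,100-11
  m37: 1001-1 ←essential
  m38: 10011- ←essential
  m39: 10-111,100-11,1001-1,10011-
  m40: 1-1000,10-000
  m47: -01111,10-111
  m56: 1-1000 ←essential
  m61: -11101 ←essential
  m62: 111110 ←essential
Essential: -11101, 001-10, 0110-1, 1-1000, 1001-1, 10011-, 111110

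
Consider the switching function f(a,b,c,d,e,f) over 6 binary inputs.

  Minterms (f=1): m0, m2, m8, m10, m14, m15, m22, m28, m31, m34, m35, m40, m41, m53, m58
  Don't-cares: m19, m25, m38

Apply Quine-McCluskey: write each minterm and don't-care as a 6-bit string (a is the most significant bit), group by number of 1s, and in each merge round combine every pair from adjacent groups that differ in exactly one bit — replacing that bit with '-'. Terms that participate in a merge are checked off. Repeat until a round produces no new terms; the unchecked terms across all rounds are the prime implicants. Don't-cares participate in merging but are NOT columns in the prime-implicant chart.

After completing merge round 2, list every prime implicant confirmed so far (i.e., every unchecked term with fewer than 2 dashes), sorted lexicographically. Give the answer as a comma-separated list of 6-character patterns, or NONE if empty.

Round 0: 000000✓ 000010✓ 001000✓ 001010✓ 001110✓ 001111✓ 010011 010110 011001 011100 011111✓ 100010✓ 100011✓ 100110✓ 101000✓ 101001✓ 110101 111010
Round 1: -00010 -01000 0-1111 00-000✓ 00-010✓ 0000-0✓ 001-10 0010-0✓ 00111- 100-10 10001- 10100-
Round 2: 00-0-0
PIs = {-00010, -01000, 0-1111, 00-0-0, 001-10, 00111-, 010011, 010110, 011001, 011100, 100-10, 10001-, 10100-, 110101, 111010}

-00010, -01000, 0-1111, 001-10, 00111-, 010011, 010110, 011001, 011100, 100-10, 10001-, 10100-, 110101, 111010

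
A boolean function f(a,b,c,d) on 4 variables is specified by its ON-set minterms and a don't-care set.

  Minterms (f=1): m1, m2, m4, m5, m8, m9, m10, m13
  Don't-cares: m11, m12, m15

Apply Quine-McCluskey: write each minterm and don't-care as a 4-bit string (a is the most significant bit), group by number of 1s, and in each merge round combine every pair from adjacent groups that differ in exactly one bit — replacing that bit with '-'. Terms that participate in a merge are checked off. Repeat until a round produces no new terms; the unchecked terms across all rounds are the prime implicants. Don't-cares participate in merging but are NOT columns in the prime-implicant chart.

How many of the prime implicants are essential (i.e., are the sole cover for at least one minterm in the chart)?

size-2^0 implicants → 0001(✓)  0010(✓)  0100(✓)  0101(✓)  1000(✓)  1001(✓)  1010(✓)  1011(✓)  1100(✓)  1101(✓)  1111(✓)
size-2^1 implicants → -001(✓)  -010  -100(✓)  -101(✓)  0-01(✓)  010-(✓)  1-00(✓)  1-01(✓)  1-11(✓)  10-0(✓)  10-1(✓)  100-(✓)  101-(✓)  11-1(✓)  110-(✓)
size-2^2 implicants → --01  -10-  1--1  1-0-  10--
Unchecked terms (primes): --01, -010, -10-, 1--1, 1-0-, 10--
Minterm coverage:
  m1 ⊆ --01 [E]
  m2 ⊆ -010 [E]
  m4 ⊆ -10- [E]
  m5 ⊆ --01,-10-
  m8 ⊆ 1-0-,10--
  m9 ⊆ --01,1--1,1-0-,10--
  m10 ⊆ -010,10--
  m13 ⊆ --01,-10-,1--1,1-0-
E = {--01, -010, -10-}

3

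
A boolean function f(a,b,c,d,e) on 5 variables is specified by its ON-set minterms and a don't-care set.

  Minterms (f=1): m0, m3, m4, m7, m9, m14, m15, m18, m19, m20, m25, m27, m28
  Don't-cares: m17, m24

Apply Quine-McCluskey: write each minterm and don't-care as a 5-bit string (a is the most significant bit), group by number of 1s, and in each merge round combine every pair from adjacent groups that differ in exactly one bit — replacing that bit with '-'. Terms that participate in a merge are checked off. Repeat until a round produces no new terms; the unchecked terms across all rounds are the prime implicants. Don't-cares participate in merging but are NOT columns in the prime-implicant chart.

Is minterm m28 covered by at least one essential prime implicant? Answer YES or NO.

NO

Round 0: 00000✓ 00011✓ 00100✓ 00111✓ 01001✓ 01110✓ 01111✓ 10001✓ 10010✓ 10011✓ 10100✓ 11000✓ 11001✓ 11011✓ 11100✓
Round 1: -0011 -0100 -1001 0-111 00-00 00-11 0111- 1-001✓ 1-011✓ 1-100 100-1✓ 1001- 11-00 110-1✓ 1100-
Round 2: 1-0-1
PIs = {-0011, -0100, -1001, 0-111, 00-00, 00-11, 0111-, 1-0-1, 1-100, 1001-, 11-00, 1100-}
Coverage chart:
  m0: 00-00 ←essential
  m3: -0011,00-11
  m4: -0100,00-00
  m7: 0-111,00-11
  m9: -1001 ←essential
  m14: 0111- ←essential
  m15: 0-111,0111-
  m18: 1001- ←essential
  m19: -0011,1-0-1,1001-
  m20: -0100,1-100
  m25: -1001,1-0-1,1100-
  m27: 1-0-1 ←essential
  m28: 1-100,11-00
Essential: -1001, 00-00, 0111-, 1-0-1, 1001-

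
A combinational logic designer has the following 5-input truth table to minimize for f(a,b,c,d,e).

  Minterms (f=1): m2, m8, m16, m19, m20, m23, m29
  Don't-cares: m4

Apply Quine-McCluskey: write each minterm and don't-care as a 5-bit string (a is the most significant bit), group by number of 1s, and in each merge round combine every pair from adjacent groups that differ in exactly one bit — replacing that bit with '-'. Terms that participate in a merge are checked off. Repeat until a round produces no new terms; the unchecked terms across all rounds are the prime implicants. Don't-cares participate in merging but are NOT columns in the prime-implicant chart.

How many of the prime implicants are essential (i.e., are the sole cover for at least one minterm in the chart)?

5

size-2^0 implicants → 00010  00100(✓)  01000  10000(✓)  10011(✓)  10100(✓)  10111(✓)  11101
size-2^1 implicants → -0100  10-00  10-11
Unchecked terms (primes): -0100, 00010, 01000, 10-00, 10-11, 11101
Minterm coverage:
  m2 ⊆ 00010 [E]
  m8 ⊆ 01000 [E]
  m16 ⊆ 10-00 [E]
  m19 ⊆ 10-11 [E]
  m20 ⊆ -0100,10-00
  m23 ⊆ 10-11 [E]
  m29 ⊆ 11101 [E]
E = {00010, 01000, 10-00, 10-11, 11101}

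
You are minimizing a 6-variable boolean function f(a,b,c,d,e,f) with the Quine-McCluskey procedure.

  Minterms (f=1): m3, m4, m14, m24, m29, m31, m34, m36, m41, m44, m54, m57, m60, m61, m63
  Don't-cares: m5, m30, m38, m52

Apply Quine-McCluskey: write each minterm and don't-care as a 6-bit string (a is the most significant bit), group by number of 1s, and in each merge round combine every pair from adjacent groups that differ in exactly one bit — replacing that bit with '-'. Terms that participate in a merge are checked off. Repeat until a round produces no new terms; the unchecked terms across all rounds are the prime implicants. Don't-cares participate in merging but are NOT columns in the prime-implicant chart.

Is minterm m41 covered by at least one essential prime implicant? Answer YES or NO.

[col 0] 000011, 000100*, 000101*, 001110*, 011000, 011101*, 011110*, 011111*, 100010*, 100100*, 100110*, 101001*, 101100*, 110100*, 110110*, 111001*, 111100*, 111101*, 111111*
[col 1] -00100, -11101*, -11111*, 0-1110, 00010-, 0111-1*, 01111-, 1-0100*, 1-0110*, 1-1001, 1-1100*, 10-100*, 100-10, 1001-0*, 11-100*, 1101-0*, 111-01, 1111-1*, 11110-
[col 2] -111-1, 1--100, 1-01-0
Prime implicants: -00100, -111-1, 0-1110, 000011, 00010-, 011000, 01111-, 1--100, 1-01-0, 1-1001, 100-10, 111-01, 11110-
PI chart (minterm → PIs covering it):
  3 | 000011  (sole → essential)
  4 | -00100,00010-
  14 | 0-1110  (sole → essential)
  24 | 011000  (sole → essential)
  29 | -111-1  (sole → essential)
  31 | -111-1,01111-
  34 | 100-10  (sole → essential)
  36 | -00100,1--100,1-01-0
  41 | 1-1001  (sole → essential)
  44 | 1--100  (sole → essential)
  54 | 1-01-0  (sole → essential)
  57 | 1-1001,111-01
  60 | 1--100,11110-
  61 | -111-1,111-01,11110-
  63 | -111-1  (sole → essential)
Essential prime implicants: -111-1, 0-1110, 000011, 011000, 1--100, 1-01-0, 1-1001, 100-10

YES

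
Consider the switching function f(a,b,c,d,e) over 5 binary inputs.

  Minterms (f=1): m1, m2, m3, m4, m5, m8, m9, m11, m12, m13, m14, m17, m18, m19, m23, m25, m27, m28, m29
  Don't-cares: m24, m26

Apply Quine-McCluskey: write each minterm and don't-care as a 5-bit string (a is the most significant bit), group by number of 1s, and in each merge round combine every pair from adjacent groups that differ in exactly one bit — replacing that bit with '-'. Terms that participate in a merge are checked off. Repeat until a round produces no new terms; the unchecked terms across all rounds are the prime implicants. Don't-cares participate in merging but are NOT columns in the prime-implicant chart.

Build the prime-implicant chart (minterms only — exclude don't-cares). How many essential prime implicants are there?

6

size-2^0 implicants → 00001(✓)  00010(✓)  00011(✓)  00100(✓)  00101(✓)  01000(✓)  01001(✓)  01011(✓)  01100(✓)  01101(✓)  01110(✓)  10001(✓)  10010(✓)  10011(✓)  10111(✓)  11000(✓)  11001(✓)  11010(✓)  11011(✓)  11100(✓)  11101(✓)
size-2^1 implicants → -0001(✓)  -0010(✓)  -0011(✓)  -1000(✓)  -1001(✓)  -1011(✓)  -1100(✓)  -1101(✓)  0-001(✓)  0-011(✓)  0-100(✓)  0-101(✓)  00-01(✓)  000-1(✓)  0001-(✓)  0010-(✓)  01-00(✓)  01-01(✓)  010-1(✓)  0100-(✓)  011-0  0110-(✓)  1-001(✓)  1-010(✓)  1-011(✓)  10-11  100-1(✓)  1001-(✓)  11-00(✓)  11-01(✓)  110-0(✓)  110-1(✓)  1100-(✓)  1101-(✓)  1110-(✓)
size-2^2 implicants → --001(✓)  --011(✓)  -00-1(✓)  -001-  -1-00(✓)  -1-01(✓)  -10-1(✓)  -100-(✓)  -110-(✓)  0--01  0-0-1(✓)  0-10-  01-0-(✓)  1-0-1(✓)  1-01-  11-0-(✓)  110--
size-2^3 implicants → --0-1  -1-0-
Unchecked terms (primes): --0-1, -001-, -1-0-, 0--01, 0-10-, 011-0, 1-01-, 10-11, 110--
Minterm coverage:
  m1 ⊆ --0-1,0--01
  m2 ⊆ -001- [E]
  m3 ⊆ --0-1,-001-
  m4 ⊆ 0-10- [E]
  m5 ⊆ 0--01,0-10-
  m8 ⊆ -1-0- [E]
  m9 ⊆ --0-1,-1-0-,0--01
  m11 ⊆ --0-1 [E]
  m12 ⊆ -1-0-,0-10-,011-0
  m13 ⊆ -1-0-,0--01,0-10-
  m14 ⊆ 011-0 [E]
  m17 ⊆ --0-1 [E]
  m18 ⊆ -001-,1-01-
  m19 ⊆ --0-1,-001-,1-01-,10-11
  m23 ⊆ 10-11 [E]
  m25 ⊆ --0-1,-1-0-,110--
  m27 ⊆ --0-1,1-01-,110--
  m28 ⊆ -1-0- [E]
  m29 ⊆ -1-0- [E]
E = {--0-1, -001-, -1-0-, 0-10-, 011-0, 10-11}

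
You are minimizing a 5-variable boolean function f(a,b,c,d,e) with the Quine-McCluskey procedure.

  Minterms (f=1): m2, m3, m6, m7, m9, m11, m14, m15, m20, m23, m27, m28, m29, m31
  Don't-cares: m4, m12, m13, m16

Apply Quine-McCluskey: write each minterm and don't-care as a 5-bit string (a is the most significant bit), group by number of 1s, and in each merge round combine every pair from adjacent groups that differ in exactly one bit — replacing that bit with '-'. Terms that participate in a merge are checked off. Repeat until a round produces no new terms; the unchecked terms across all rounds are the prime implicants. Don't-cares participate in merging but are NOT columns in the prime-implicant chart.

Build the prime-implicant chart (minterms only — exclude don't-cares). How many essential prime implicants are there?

size-2^0 implicants → 00010(✓)  00011(✓)  00100(✓)  00110(✓)  00111(✓)  01001(✓)  01011(✓)  01100(✓)  01101(✓)  01110(✓)  01111(✓)  10000(✓)  10100(✓)  10111(✓)  11011(✓)  11100(✓)  11101(✓)  11111(✓)
size-2^1 implicants → -0100(✓)  -0111(✓)  -1011(✓)  -1100(✓)  -1101(✓)  -1111(✓)  0-011(✓)  0-100(✓)  0-110(✓)  0-111(✓)  00-10(✓)  00-11(✓)  0001-(✓)  001-0(✓)  0011-(✓)  01-01(✓)  01-11(✓)  010-1(✓)  011-0(✓)  011-1(✓)  0110-(✓)  0111-(✓)  1-100(✓)  1-111(✓)  10-00  11-11(✓)  111-1(✓)  1110-(✓)
size-2^2 implicants → --100  --111  -1-11  -11-1  -110-  0--11  0-1-0  0-11-  00-1-  01--1  011--
Unchecked terms (primes): --100, --111, -1-11, -11-1, -110-, 0--11, 0-1-0, 0-11-, 00-1-, 01--1, 011--, 10-00
Minterm coverage:
  m2 ⊆ 00-1- [E]
  m3 ⊆ 0--11,00-1-
  m6 ⊆ 0-1-0,0-11-,00-1-
  m7 ⊆ --111,0--11,0-11-,00-1-
  m9 ⊆ 01--1 [E]
  m11 ⊆ -1-11,0--11,01--1
  m14 ⊆ 0-1-0,0-11-,011--
  m15 ⊆ --111,-1-11,-11-1,0--11,0-11-,01--1,011--
  m20 ⊆ --100,10-00
  m23 ⊆ --111 [E]
  m27 ⊆ -1-11 [E]
  m28 ⊆ --100,-110-
  m29 ⊆ -11-1,-110-
  m31 ⊆ --111,-1-11,-11-1
E = {--111, -1-11, 00-1-, 01--1}

4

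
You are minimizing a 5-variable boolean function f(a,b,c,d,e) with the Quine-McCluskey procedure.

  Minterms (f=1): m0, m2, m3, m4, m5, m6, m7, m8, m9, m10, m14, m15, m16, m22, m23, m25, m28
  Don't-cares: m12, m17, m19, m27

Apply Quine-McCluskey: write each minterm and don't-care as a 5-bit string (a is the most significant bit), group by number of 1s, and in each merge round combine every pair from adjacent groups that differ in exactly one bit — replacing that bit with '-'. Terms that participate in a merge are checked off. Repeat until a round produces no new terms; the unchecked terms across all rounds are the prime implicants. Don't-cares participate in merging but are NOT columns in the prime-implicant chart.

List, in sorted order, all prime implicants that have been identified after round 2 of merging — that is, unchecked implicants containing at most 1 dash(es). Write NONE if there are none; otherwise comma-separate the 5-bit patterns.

[col 0] 00000*, 00010*, 00011*, 00100*, 00101*, 00110*, 00111*, 01000*, 01001*, 01010*, 01100*, 01110*, 01111*, 10000*, 10001*, 10011*, 10110*, 10111*, 11001*, 11011*, 11100*
[col 1] -0000, -0011*, -0110*, -0111*, -1001, -1100, 0-000*, 0-010*, 0-100*, 0-110*, 0-111*, 00-00*, 00-10*, 00-11*, 000-0*, 0001-*, 001-0*, 001-1*, 0010-*, 0011-*, 01-00*, 01-10*, 010-0*, 0100-, 011-0*, 0111-*, 1-001*, 1-011*, 10-11*, 100-1*, 1000-, 1011-*, 110-1*
[col 2] -0-11, -011-, 0--00*, 0--10*, 0-0-0*, 0-1-0*, 0-11-, 00--0*, 00-1-, 001--, 01--0*, 1-0-1
[col 3] 0---0
Prime implicants: -0-11, -0000, -011-, -1001, -1100, 0---0, 0-11-, 00-1-, 001--, 0100-, 1-0-1, 1000-

-0000, -1001, -1100, 0100-, 1000-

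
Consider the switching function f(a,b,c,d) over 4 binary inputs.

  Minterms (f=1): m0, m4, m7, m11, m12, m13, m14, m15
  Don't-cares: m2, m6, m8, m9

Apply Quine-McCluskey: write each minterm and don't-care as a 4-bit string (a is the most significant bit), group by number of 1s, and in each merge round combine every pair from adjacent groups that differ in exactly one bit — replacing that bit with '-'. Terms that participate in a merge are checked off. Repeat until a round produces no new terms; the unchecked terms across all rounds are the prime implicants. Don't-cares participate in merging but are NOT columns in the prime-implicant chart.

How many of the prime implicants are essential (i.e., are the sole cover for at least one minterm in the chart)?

size-2^0 implicants → 0000(✓)  0010(✓)  0100(✓)  0110(✓)  0111(✓)  1000(✓)  1001(✓)  1011(✓)  1100(✓)  1101(✓)  1110(✓)  1111(✓)
size-2^1 implicants → -000(✓)  -100(✓)  -110(✓)  -111(✓)  0-00(✓)  0-10(✓)  00-0(✓)  01-0(✓)  011-(✓)  1-00(✓)  1-01(✓)  1-11(✓)  10-1(✓)  100-(✓)  11-0(✓)  11-1(✓)  110-(✓)  111-(✓)
size-2^2 implicants → --00  -1-0  -11-  0--0  1--1  1-0-  11--
Unchecked terms (primes): --00, -1-0, -11-, 0--0, 1--1, 1-0-, 11--
Minterm coverage:
  m0 ⊆ --00,0--0
  m4 ⊆ --00,-1-0,0--0
  m7 ⊆ -11- [E]
  m11 ⊆ 1--1 [E]
  m12 ⊆ --00,-1-0,1-0-,11--
  m13 ⊆ 1--1,1-0-,11--
  m14 ⊆ -1-0,-11-,11--
  m15 ⊆ -11-,1--1,11--
E = {-11-, 1--1}

2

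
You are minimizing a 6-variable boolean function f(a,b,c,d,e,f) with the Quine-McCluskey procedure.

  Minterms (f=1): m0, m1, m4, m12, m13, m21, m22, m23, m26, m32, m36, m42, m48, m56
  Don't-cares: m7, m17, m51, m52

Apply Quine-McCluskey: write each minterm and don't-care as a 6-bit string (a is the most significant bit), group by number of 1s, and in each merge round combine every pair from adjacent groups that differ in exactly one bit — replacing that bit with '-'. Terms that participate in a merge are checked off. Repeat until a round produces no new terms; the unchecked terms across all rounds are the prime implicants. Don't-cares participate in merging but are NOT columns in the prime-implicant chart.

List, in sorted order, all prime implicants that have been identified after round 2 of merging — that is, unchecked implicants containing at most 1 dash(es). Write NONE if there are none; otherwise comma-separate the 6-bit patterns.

[col 0] 000000*, 000001*, 000100*, 000111*, 001100*, 001101*, 010001*, 010101*, 010110*, 010111*, 011010, 100000*, 100100*, 101010, 110000*, 110011, 110100*, 111000*
[col 1] -00000*, -00100*, 0-0001, 0-0111, 00-100, 000-00*, 00000-, 00110-, 010-01, 0101-1, 01011-, 1-0000*, 1-0100*, 100-00*, 11-000, 110-00*
[col 2] -00-00, 1-0-00
Prime implicants: -00-00, 0-0001, 0-0111, 00-100, 00000-, 00110-, 010-01, 0101-1, 01011-, 011010, 1-0-00, 101010, 11-000, 110011

0-0001, 0-0111, 00-100, 00000-, 00110-, 010-01, 0101-1, 01011-, 011010, 101010, 11-000, 110011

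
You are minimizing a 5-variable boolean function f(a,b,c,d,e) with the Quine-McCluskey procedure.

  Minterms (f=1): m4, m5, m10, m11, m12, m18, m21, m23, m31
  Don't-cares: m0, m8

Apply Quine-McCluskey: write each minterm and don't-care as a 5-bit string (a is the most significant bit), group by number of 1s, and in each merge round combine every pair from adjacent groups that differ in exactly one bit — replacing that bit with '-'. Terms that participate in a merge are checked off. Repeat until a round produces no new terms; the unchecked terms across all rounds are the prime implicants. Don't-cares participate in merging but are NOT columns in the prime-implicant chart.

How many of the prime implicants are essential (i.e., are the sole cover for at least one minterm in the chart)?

[col 0] 00000*, 00100*, 00101*, 01000*, 01010*, 01011*, 01100*, 10010, 10101*, 10111*, 11111*
[col 1] -0101, 0-000*, 0-100*, 00-00*, 0010-, 01-00*, 010-0, 0101-, 1-111, 101-1
[col 2] 0--00
Prime implicants: -0101, 0--00, 0010-, 010-0, 0101-, 1-111, 10010, 101-1
PI chart (minterm → PIs covering it):
  4 | 0--00,0010-
  5 | -0101,0010-
  10 | 010-0,0101-
  11 | 0101-  (sole → essential)
  12 | 0--00  (sole → essential)
  18 | 10010  (sole → essential)
  21 | -0101,101-1
  23 | 1-111,101-1
  31 | 1-111  (sole → essential)
Essential prime implicants: 0--00, 0101-, 1-111, 10010

4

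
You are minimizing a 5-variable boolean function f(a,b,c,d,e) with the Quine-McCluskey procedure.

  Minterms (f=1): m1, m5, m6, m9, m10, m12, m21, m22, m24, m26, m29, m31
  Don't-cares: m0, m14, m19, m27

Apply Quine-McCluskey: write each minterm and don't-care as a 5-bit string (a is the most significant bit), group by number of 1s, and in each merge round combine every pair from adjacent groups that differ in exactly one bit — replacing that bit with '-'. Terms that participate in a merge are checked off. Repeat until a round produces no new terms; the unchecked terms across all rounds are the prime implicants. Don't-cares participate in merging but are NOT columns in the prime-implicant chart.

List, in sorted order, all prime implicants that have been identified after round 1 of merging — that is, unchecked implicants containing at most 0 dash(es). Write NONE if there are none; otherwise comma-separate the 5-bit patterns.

NONE

size-2^0 implicants → 00000(✓)  00001(✓)  00101(✓)  00110(✓)  01001(✓)  01010(✓)  01100(✓)  01110(✓)  10011(✓)  10101(✓)  10110(✓)  11000(✓)  11010(✓)  11011(✓)  11101(✓)  11111(✓)
size-2^1 implicants → -0101  -0110  -1010  0-001  0-110  00-01  0000-  01-10  011-0  1-011  1-101  11-11  110-0  1101-  111-1
Unchecked terms (primes): -0101, -0110, -1010, 0-001, 0-110, 00-01, 0000-, 01-10, 011-0, 1-011, 1-101, 11-11, 110-0, 1101-, 111-1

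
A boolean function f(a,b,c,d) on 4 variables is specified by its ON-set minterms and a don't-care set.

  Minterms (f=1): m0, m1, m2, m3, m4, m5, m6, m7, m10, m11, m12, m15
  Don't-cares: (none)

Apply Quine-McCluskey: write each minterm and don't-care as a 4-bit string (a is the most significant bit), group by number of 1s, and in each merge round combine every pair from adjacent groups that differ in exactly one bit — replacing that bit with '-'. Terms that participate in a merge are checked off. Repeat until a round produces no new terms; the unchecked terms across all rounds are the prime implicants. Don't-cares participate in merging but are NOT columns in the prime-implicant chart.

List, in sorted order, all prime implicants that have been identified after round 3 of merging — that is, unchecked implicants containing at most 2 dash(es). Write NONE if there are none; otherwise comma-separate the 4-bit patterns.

[col 0] 0000*, 0001*, 0010*, 0011*, 0100*, 0101*, 0110*, 0111*, 1010*, 1011*, 1100*, 1111*
[col 1] -010*, -011*, -100, -111*, 0-00*, 0-01*, 0-10*, 0-11*, 00-0*, 00-1*, 000-*, 001-*, 01-0*, 01-1*, 010-*, 011-*, 1-11*, 101-*
[col 2] --11, -01-, 0--0*, 0--1*, 0-0-*, 0-1-*, 00--*, 01--*
[col 3] 0---
Prime implicants: --11, -01-, -100, 0---

--11, -01-, -100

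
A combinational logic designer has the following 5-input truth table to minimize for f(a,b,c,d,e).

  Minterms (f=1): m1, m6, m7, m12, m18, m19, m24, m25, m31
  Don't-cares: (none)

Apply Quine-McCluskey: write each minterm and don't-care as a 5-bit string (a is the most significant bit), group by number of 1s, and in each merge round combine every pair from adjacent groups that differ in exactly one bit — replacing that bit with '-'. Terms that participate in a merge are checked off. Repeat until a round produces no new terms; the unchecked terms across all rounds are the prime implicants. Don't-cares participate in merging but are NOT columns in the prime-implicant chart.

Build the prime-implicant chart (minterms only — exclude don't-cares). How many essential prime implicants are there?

Round 0: 00001 00110✓ 00111✓ 01100 10010✓ 10011✓ 11000✓ 11001✓ 11111
Round 1: 0011- 1001- 1100-
PIs = {00001, 0011-, 01100, 1001-, 1100-, 11111}
Coverage chart:
  m1: 00001 ←essential
  m6: 0011- ←essential
  m7: 0011- ←essential
  m12: 01100 ←essential
  m18: 1001- ←essential
  m19: 1001- ←essential
  m24: 1100- ←essential
  m25: 1100- ←essential
  m31: 11111 ←essential
Essential: 00001, 0011-, 01100, 1001-, 1100-, 11111

6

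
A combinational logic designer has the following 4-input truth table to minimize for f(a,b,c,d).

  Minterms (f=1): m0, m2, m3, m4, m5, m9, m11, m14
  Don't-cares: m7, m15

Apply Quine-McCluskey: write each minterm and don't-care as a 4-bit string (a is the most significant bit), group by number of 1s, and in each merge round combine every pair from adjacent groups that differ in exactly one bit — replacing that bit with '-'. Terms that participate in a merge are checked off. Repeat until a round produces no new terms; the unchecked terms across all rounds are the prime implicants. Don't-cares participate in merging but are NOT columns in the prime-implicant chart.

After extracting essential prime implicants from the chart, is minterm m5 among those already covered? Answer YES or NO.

NO

size-2^0 implicants → 0000(✓)  0010(✓)  0011(✓)  0100(✓)  0101(✓)  0111(✓)  1001(✓)  1011(✓)  1110(✓)  1111(✓)
size-2^1 implicants → -011(✓)  -111(✓)  0-00  0-11(✓)  00-0  001-  01-1  010-  1-11(✓)  10-1  111-
size-2^2 implicants → --11
Unchecked terms (primes): --11, 0-00, 00-0, 001-, 01-1, 010-, 10-1, 111-
Minterm coverage:
  m0 ⊆ 0-00,00-0
  m2 ⊆ 00-0,001-
  m3 ⊆ --11,001-
  m4 ⊆ 0-00,010-
  m5 ⊆ 01-1,010-
  m9 ⊆ 10-1 [E]
  m11 ⊆ --11,10-1
  m14 ⊆ 111- [E]
E = {10-1, 111-}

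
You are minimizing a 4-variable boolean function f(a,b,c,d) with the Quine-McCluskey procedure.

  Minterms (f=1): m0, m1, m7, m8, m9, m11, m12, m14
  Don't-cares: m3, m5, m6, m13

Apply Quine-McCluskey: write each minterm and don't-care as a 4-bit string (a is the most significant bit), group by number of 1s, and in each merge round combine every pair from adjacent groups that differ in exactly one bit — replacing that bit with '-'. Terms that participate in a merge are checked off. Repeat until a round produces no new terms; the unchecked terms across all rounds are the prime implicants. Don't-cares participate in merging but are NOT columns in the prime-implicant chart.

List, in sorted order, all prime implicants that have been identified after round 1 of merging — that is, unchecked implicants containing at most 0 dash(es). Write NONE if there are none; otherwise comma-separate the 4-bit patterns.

NONE

size-2^0 implicants → 0000(✓)  0001(✓)  0011(✓)  0101(✓)  0110(✓)  0111(✓)  1000(✓)  1001(✓)  1011(✓)  1100(✓)  1101(✓)  1110(✓)
size-2^1 implicants → -000(✓)  -001(✓)  -011(✓)  -101(✓)  -110  0-01(✓)  0-11(✓)  00-1(✓)  000-(✓)  01-1(✓)  011-  1-00(✓)  1-01(✓)  10-1(✓)  100-(✓)  11-0  110-(✓)
size-2^2 implicants → --01  -0-1  -00-  0--1  1-0-
Unchecked terms (primes): --01, -0-1, -00-, -110, 0--1, 011-, 1-0-, 11-0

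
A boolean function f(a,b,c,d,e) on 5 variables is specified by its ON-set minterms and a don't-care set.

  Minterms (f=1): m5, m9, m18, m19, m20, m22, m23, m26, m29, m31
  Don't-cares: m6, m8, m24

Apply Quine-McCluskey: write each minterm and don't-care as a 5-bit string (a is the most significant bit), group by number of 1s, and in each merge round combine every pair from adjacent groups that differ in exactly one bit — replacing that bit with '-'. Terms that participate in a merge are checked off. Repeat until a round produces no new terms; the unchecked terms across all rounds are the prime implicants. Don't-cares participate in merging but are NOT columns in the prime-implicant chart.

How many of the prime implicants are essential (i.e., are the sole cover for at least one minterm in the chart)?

Round 0: 00101 00110✓ 01000✓ 01001✓ 10010✓ 10011✓ 10100✓ 10110✓ 10111✓ 11000✓ 11010✓ 11101✓ 11111✓
Round 1: -0110 -1000 0100- 1-010 1-111 10-10✓ 10-11✓ 1001-✓ 101-0 1011-✓ 110-0 111-1
Round 2: 10-1-
PIs = {-0110, -1000, 00101, 0100-, 1-010, 1-111, 10-1-, 101-0, 110-0, 111-1}
Coverage chart:
  m5: 00101 ←essential
  m9: 0100- ←essential
  m18: 1-010,10-1-
  m19: 10-1- ←essential
  m20: 101-0 ←essential
  m22: -0110,10-1-,101-0
  m23: 1-111,10-1-
  m26: 1-010,110-0
  m29: 111-1 ←essential
  m31: 1-111,111-1
Essential: 00101, 0100-, 10-1-, 101-0, 111-1

5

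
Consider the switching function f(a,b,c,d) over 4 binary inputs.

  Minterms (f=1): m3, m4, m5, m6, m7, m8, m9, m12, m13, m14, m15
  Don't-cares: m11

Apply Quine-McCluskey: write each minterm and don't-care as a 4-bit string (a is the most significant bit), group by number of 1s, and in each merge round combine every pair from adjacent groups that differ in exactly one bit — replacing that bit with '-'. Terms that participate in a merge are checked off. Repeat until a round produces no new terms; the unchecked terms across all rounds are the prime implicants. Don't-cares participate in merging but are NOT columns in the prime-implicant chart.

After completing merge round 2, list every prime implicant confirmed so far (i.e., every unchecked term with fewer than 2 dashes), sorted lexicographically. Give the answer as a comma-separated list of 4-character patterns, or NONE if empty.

size-2^0 implicants → 0011(✓)  0100(✓)  0101(✓)  0110(✓)  0111(✓)  1000(✓)  1001(✓)  1011(✓)  1100(✓)  1101(✓)  1110(✓)  1111(✓)
size-2^1 implicants → -011(✓)  -100(✓)  -101(✓)  -110(✓)  -111(✓)  0-11(✓)  01-0(✓)  01-1(✓)  010-(✓)  011-(✓)  1-00(✓)  1-01(✓)  1-11(✓)  10-1(✓)  100-(✓)  11-0(✓)  11-1(✓)  110-(✓)  111-(✓)
size-2^2 implicants → --11  -1-0(✓)  -1-1(✓)  -10-(✓)  -11-(✓)  01--(✓)  1--1  1-0-  11--(✓)
size-2^3 implicants → -1--
Unchecked terms (primes): --11, -1--, 1--1, 1-0-

NONE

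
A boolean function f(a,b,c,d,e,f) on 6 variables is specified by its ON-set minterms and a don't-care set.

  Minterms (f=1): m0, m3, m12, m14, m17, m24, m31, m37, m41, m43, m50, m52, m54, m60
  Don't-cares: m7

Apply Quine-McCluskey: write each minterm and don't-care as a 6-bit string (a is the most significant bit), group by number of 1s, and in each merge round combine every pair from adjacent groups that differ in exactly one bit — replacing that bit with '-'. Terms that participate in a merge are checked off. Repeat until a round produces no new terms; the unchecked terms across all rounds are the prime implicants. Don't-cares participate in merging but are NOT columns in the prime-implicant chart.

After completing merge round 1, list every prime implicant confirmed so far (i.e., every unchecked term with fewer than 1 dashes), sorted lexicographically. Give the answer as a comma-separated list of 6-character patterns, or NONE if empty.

size-2^0 implicants → 000000  000011(✓)  000111(✓)  001100(✓)  001110(✓)  010001  011000  011111  100101  101001(✓)  101011(✓)  110010(✓)  110100(✓)  110110(✓)  111100(✓)
size-2^1 implicants → 000-11  0011-0  1010-1  11-100  110-10  1101-0
Unchecked terms (primes): 000-11, 000000, 0011-0, 010001, 011000, 011111, 100101, 1010-1, 11-100, 110-10, 1101-0

000000, 010001, 011000, 011111, 100101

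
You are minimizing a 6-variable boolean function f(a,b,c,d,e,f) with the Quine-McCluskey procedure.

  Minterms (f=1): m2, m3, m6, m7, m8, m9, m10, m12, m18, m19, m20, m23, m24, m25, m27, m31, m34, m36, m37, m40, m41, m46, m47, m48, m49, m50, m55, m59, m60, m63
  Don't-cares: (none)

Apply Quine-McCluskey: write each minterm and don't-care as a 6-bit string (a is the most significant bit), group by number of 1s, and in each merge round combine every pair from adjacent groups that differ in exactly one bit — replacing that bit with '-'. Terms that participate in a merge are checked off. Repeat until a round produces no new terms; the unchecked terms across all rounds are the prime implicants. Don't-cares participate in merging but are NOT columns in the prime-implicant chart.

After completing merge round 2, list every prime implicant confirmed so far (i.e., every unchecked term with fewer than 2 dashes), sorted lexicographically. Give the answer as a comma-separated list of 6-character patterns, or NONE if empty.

00-010, 001-00, 0010-0, 010100, 0110-1, 1-1111, 10010-, 10111-, 1100-0, 11000-, 111100

size-2^0 implicants → 000010(✓)  000011(✓)  000110(✓)  000111(✓)  001000(✓)  001001(✓)  001010(✓)  001100(✓)  010010(✓)  010011(✓)  010100  010111(✓)  011000(✓)  011001(✓)  011011(✓)  011111(✓)  100010(✓)  100100(✓)  100101(✓)  101000(✓)  101001(✓)  101110(✓)  101111(✓)  110000(✓)  110001(✓)  110010(✓)  110111(✓)  111011(✓)  111100  111111(✓)
size-2^1 implicants → -00010(✓)  -01000(✓)  -01001(✓)  -10010(✓)  -10111(✓)  -11011(✓)  -11111(✓)  0-0010(✓)  0-0011(✓)  0-0111(✓)  0-1000(✓)  0-1001(✓)  00-010  000-10(✓)  000-11(✓)  00001-(✓)  00011-(✓)  001-00  0010-0  00100-(✓)  01-011(✓)  01-111(✓)  010-11(✓)  01001-(✓)  011-11(✓)  0110-1  01100-(✓)  1-0010(✓)  1-1111  10010-  10100-(✓)  10111-  11-111(✓)  1100-0  11000-  111-11(✓)
size-2^2 implicants → --0010  -0100-  -1-111  -11-11  0-0-11  0-001-  0-100-  000-1-  01--11
Unchecked terms (primes): --0010, -0100-, -1-111, -11-11, 0-0-11, 0-001-, 0-100-, 00-010, 000-1-, 001-00, 0010-0, 01--11, 010100, 0110-1, 1-1111, 10010-, 10111-, 1100-0, 11000-, 111100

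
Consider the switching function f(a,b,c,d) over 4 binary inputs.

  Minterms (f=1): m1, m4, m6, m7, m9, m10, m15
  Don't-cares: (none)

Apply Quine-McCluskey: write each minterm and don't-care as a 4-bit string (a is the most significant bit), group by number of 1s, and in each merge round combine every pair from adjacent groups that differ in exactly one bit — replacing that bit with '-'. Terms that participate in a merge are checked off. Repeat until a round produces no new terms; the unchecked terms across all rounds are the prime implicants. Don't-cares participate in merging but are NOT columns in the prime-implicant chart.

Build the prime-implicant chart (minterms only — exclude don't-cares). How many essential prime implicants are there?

4

[col 0] 0001*, 0100*, 0110*, 0111*, 1001*, 1010, 1111*
[col 1] -001, -111, 01-0, 011-
Prime implicants: -001, -111, 01-0, 011-, 1010
PI chart (minterm → PIs covering it):
  1 | -001  (sole → essential)
  4 | 01-0  (sole → essential)
  6 | 01-0,011-
  7 | -111,011-
  9 | -001  (sole → essential)
  10 | 1010  (sole → essential)
  15 | -111  (sole → essential)
Essential prime implicants: -001, -111, 01-0, 1010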